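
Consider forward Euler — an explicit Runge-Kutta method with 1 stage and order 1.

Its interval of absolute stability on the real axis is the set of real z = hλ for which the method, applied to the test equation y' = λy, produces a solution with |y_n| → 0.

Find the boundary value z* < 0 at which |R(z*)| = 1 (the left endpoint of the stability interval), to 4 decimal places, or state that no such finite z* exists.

On y'=λy, z=hλ:
  order 1, 1-stage ⇒ R(z)=1+z
  (e.g. R(-1.19)=-0.19000, |R|=0.19000)

Need |R(x)|<1, x<0.
x=-1.19: |R|=0.1900
|R(-1.97)|=0.9700 |R(-1.75)|=0.7500 |R(-1.25)|=0.2500
Bisect:
  x_lo=-2.6385 |R|=1.6385  x_hi=-0.1757 |R|=0.8243
  mid=-1.40713 |R|=0.40713 →hi
  mid=-2.02283 |R|=1.02283 →lo
  mid=-1.71498 |R|=0.71498 →hi
  mid=-1.86890 |R|=0.86890 →hi
  mid=-1.94586 |R|=0.94586 →hi
  mid=-1.98435 |R|=0.98435 →hi
  mid=-2.00359 |R|=1.00359 →lo
  mid=-1.99397 |R|=0.99397 →hi
  ...
  [-2.00013,-1.99998] ⇒ x*=-2.0000
So |R|<1 on (-2.0000, 0).

left endpoint -2.0000.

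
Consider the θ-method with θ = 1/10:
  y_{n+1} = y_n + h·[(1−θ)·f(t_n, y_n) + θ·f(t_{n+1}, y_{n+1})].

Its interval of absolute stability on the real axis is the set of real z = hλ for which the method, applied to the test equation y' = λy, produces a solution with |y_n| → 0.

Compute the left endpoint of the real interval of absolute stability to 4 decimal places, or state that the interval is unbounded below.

left endpoint -2.5000.

Set f=λy, z=hλ:
  y_{n+1} = y_n + z·[9/10·y_n + 1/10·y_{n+1}] ⇒ (1 − 1/10z)y_{n+1} = (1 + 9/10z)y_n
  R(z) = (1 + 9/10z)/(1 − 1/10z).

Boundary: |R(x)|=1, x<0.
x=-1.09: |R|=0.0171
R=−1: 1+9/10x = −1+1/10x ⇒ -4/5x=2 ⇒ x=2/(-4/5)=-2.5000
Confirm numerically:
  x=-2.372: |R|=0.91723 <1
  x=-1.444: |R|=0.26180 <1
  x=-1.095: |R|=0.01307 <1
  x=-2.659: |R|=1.10048 >1
  x=-2.615: |R|=1.07293 >1
Interval (-2.5000, 0).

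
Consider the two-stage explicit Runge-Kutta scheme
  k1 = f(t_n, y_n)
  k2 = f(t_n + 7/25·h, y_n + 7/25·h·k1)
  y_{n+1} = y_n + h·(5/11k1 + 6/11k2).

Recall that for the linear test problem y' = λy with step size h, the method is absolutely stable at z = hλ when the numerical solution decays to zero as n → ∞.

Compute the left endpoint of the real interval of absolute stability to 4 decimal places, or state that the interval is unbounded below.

Test eqn y'=λy, z=hλ:
  k1=λy_n ⇒ h·k1=z·y_n;  k2=λ(1+7/25z)y_n ⇒ h·k2=z(1+7/25z)y_n
  y_{n+1}/y_n = 1 + 5/11z + 6/11z(1+7/25z) = 1 + z + 42/275z²
  R(z) = 1 + z + 42/275z².

Boundary: |R(x)|=1, x<0.
x=-1.11: |R|=0.0782
R=1: x+42/275x²=0 ⇒ x=−275/42=-6.5476; min R=1−1/(4·42/275)=-0.6369>−1
Confirm numerically:
  x=-4.505: |R|=0.40540 <1
  x=-3.487: |R|=0.62996 <1
  x=-2.676: |R|=0.58232 <1
  x=-7.060: |R|=1.55248 >1
  x=-6.686: |R|=1.14131 >1
Stable set (-6.5476, 0).

z* = -6.5476.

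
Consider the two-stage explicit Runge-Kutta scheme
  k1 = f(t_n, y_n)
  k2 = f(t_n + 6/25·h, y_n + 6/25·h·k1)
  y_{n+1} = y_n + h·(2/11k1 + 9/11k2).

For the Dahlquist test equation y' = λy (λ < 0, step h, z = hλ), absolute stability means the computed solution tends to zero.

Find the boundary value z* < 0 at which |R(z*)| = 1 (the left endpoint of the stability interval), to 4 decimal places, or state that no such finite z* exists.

z* = -5.0926.

Test eqn y'=λy, z=hλ:
  k1=λy_n ⇒ h·k1=z·y_n;  k2=λ(1+6/25z)y_n ⇒ h·k2=z(1+6/25z)y_n
  y_{n+1}/y_n = 1 + 2/11z + 9/11z(1+6/25z) = 1 + z + 54/275z²
  R(z) = 1 + z + 54/275z².

Boundary: |R(x)|=1, x<0.
x=-1.15: |R|=0.1097
R=1: x+54/275x²=0 ⇒ x=−275/54=-5.0926; min R=1−1/(4·54/275)=-0.2731>−1
Confirm numerically:
  x=-4.407: |R|=0.40671 <1
  x=-4.099: |R|=0.20026 <1
  x=-3.444: |R|=0.11490 <1
  x=-5.632: |R|=1.59654 >1
  x=-5.568: |R|=1.51979 >1
  x=-5.506: |R|=1.44697 >1
So |R|<1 on (-5.0926, 0).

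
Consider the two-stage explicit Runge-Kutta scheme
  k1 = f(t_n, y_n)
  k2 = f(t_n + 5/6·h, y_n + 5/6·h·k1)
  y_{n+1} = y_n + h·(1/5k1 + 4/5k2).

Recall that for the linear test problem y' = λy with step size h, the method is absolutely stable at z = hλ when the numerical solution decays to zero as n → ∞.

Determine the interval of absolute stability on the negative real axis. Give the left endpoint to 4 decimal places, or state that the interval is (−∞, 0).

Set f=λy, z=hλ:
  k1=λy_n ⇒ h·k1=z·y_n;  k2=λ(1+5/6z)y_n ⇒ h·k2=z(1+5/6z)y_n
  y_{n+1}/y_n = 1 + 1/5z + 4/5z(1+5/6z) = 1 + z + 2/3z²
  ⇒ R(z) = 1 + z + 2/3z².

Need |R(x)|<1, x<0.
x=-0.54: |R|=0.6544
R=1: x+2/3x²=0 ⇒ x=−3/2=-1.5000; min R=1−1/(4·2/3)=0.6250>−1
Confirm numerically:
  x=-1.238: |R|=0.78376 <1
  x=-1.219: |R|=0.77164 <1
  x=-1.017: |R|=0.67253 <1
  x=-0.943: |R|=0.64983 <1
  x=-2.089: |R|=1.82028 >1
  x=-1.952: |R|=1.58820 >1
Interval (-1.5000, 0).

z∈(-1.5000,0).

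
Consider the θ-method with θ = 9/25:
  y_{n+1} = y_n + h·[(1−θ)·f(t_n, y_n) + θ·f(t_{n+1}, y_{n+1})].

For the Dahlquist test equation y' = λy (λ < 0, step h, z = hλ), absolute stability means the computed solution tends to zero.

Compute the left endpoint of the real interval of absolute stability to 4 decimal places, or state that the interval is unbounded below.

left endpoint -7.1429.

On y'=λy, z=hλ:
  y_{n+1} = y_n + z·[16/25·y_n + 9/25·y_{n+1}] ⇒ (1 − 9/25z)y_{n+1} = (1 + 16/25z)y_n
  ⇒ R(z) = (1 + 16/25z)/(1 − 9/25z).

Need |R(x)|<1, x<0.
x=-1.79: |R|=0.0885
R=−1: 1+16/25x = −1+9/25x ⇒ -7/25x=2 ⇒ x=2/(-7/25)=-7.1429
Confirm numerically:
  x=-6.531: |R|=0.94888 <1
  x=-5.461: |R|=0.84123 <1
  x=-3.757: |R|=0.59701 <1
  x=-7.713: |R|=1.04227 >1
  x=-7.177: |R|=1.00267 >1
Stable set (-7.1429, 0).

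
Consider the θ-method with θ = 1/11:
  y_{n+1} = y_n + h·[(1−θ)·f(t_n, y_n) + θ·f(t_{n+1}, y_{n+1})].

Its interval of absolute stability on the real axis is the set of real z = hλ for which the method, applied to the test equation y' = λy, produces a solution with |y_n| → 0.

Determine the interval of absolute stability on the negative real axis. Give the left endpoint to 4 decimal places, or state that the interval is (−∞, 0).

z∈(-2.4444,0).

On y'=λy, z=hλ:
  y_{n+1} = y_n + z·[10/11·y_n + 1/11·y_{n+1}] ⇒ (1 − 1/11z)y_{n+1} = (1 + 10/11z)y_n
  Hence R(z) = (1 + 10/11z)/(1 − 1/11z).

Boundary: |R(x)|=1, x<0.
x=-1.53: |R|=0.3432
R=−1: 1+10/11x = −1+1/11x ⇒ -9/11x=2 ⇒ x=2/(-9/11)=-2.4444
Confirm numerically:
  x=-2.274: |R|=0.88444 <1
  x=-1.485: |R|=0.30837 <1
  x=-1.230: |R|=0.10630 <1
  x=-2.871: |R|=1.27676 >1
  x=-2.615: |R|=1.11274 >1
  x=-2.566: |R|=1.08064 >1
Stable set (-2.4444, 0).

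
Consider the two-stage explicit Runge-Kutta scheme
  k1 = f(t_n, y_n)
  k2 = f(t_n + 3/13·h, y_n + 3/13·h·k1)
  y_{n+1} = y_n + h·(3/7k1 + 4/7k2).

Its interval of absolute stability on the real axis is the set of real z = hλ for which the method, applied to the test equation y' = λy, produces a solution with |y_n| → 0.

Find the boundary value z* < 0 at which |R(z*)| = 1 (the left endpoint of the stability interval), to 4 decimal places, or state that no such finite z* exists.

On y'=λy, z=hλ:
  k1=λy_n ⇒ h·k1=z·y_n;  k2=λ(1+3/13z)y_n ⇒ h·k2=z(1+3/13z)y_n
  y_{n+1}/y_n = 1 + 3/7z + 4/7z(1+3/13z) = 1 + z + 12/91z²
  R(z) = 1 + z + 12/91z².

Need |R(x)|<1, x<0.
x=-0.97: |R|=0.1541
R=1: x+12/91x²=0 ⇒ x=−91/12=-7.5833; min R=1−1/(4·12/91)=-0.8958>−1
Confirm numerically:
  x=-7.518: |R|=0.93523 <1
  x=-7.434: |R|=0.85361 <1
  x=-4.376: |R|=0.85081 <1
  x=-3.683: |R|=0.89428 <1
  x=-8.033: |R|=1.47633 >1
  x=-7.998: |R|=1.43734 >1
  x=-7.749: |R|=1.16929 >1
Interval (-7.5833, 0).

z* = -7.5833.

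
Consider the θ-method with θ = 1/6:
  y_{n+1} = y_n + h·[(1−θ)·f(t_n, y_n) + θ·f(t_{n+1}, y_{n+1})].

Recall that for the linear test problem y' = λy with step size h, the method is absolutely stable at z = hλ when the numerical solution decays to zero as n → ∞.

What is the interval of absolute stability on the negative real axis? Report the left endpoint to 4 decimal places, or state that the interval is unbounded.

(-3.0000, 0).

On y'=λy, z=hλ:
  y_{n+1} = y_n + z·[5/6·y_n + 1/6·y_{n+1}] ⇒ (1 − 1/6z)y_{n+1} = (1 + 5/6z)y_n
  R(z) = (1 + 5/6z)/(1 − 1/6z).

Need |R(x)|<1, x<0.
x=-1.35: |R|=0.1020
R=−1: 1+5/6x = −1+1/6x ⇒ -2/3x=2 ⇒ x=2/(-2/3)=-3.0000
Confirm numerically:
  x=-2.053: |R|=0.52962 <1
  x=-1.827: |R|=0.40054 <1
  x=-1.549: |R|=0.23116 <1
  x=-3.523: |R|=1.21968 >1
  x=-3.299: |R|=1.12862 >1
  x=-3.160: |R|=1.06987 >1
So |R|<1 on (-3.0000, 0).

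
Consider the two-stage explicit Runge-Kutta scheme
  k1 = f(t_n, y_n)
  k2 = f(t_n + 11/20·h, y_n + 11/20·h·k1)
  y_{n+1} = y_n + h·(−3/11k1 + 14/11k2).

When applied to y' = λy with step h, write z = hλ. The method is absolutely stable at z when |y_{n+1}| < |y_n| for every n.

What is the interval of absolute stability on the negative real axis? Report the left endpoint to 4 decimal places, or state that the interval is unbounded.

(-1.4286, 0).

Set f=λy, z=hλ:
  k1=λy_n ⇒ h·k1=z·y_n;  k2=λ(1+11/20z)y_n ⇒ h·k2=z(1+11/20z)y_n
  y_{n+1}/y_n = 1 − 3/11z + 14/11z(1+11/20z) = 1 + z + 7/10z²
  Hence R(z) = 1 + z + 7/10z².

Find x<0 with |R(x)|<1.
x=-1.8: |R|=1.4680
R=1: x+7/10x²=0 ⇒ x=−10/7=-1.4286; min R=1−1/(4·7/10)=0.6429>−1
Confirm numerically:
  x=-1.384: |R|=0.95682 <1
  x=-0.895: |R|=0.66572 <1
  x=-0.615: |R|=0.64976 <1
  x=-1.912: |R|=1.64702 >1
  x=-1.563: |R|=1.14708 >1
So |R|<1 on (-1.4286, 0).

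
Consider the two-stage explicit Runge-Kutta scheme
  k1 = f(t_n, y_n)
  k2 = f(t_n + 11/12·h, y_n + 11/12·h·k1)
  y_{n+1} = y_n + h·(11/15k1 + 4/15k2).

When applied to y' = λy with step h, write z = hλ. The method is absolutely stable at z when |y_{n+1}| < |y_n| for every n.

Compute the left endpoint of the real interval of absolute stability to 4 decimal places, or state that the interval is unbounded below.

z* = -4.0909.

Test eqn y'=λy, z=hλ:
  k1=λy_n ⇒ h·k1=z·y_n;  k2=λ(1+11/12z)y_n ⇒ h·k2=z(1+11/12z)y_n
  y_{n+1}/y_n = 1 + 11/15z + 4/15z(1+11/12z) = 1 + z + 11/45z²
  so R(z) = 1 + z + 11/45z².

Boundary: |R(x)|=1, x<0.
x=-1.43: |R|=0.0699
R=1: x+11/45x²=0 ⇒ x=−45/11=-4.0909; min R=1−1/(4·11/45)=-0.0227>−1
Confirm numerically:
  x=-3.085: |R|=0.24143 <1
  x=-2.259: |R|=0.01158 <1
  x=-2.071: |R|=0.02257 <1
  x=-4.413: |R|=1.34745 >1
  x=-4.354: |R|=1.28001 >1
  x=-4.144: |R|=1.05378 >1
Interval (-4.0909, 0).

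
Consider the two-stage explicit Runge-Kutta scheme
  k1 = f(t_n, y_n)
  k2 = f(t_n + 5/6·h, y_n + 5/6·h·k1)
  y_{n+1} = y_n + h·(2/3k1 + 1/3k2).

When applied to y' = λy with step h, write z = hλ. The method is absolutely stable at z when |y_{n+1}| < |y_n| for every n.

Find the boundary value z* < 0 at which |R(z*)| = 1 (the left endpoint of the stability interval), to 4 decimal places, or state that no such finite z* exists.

left endpoint -3.6000.

With y'=λy (z=hλ):
  k1=λy_n ⇒ h·k1=z·y_n;  k2=λ(1+5/6z)y_n ⇒ h·k2=z(1+5/6z)y_n
  y_{n+1}/y_n = 1 + 2/3z + 1/3z(1+5/6z) = 1 + z + 5/18z²
  R(z) = 1 + z + 5/18z².

Solve |R(x)|<1 on ℝ⁻.
x=-1.48: |R|=0.1284
R=1: x+5/18x²=0 ⇒ x=−18/5=-3.6000; min R=1−1/(4·5/18)=0.1000>−1
Confirm numerically:
  x=-3.485: |R|=0.88867 <1
  x=-3.242: |R|=0.67760 <1
  x=-2.075: |R|=0.12101 <1
  x=-4.150: |R|=1.63403 >1
  x=-4.020: |R|=1.46900 >1
  x=-3.796: |R|=1.20667 >1
Stable set (-3.6000, 0).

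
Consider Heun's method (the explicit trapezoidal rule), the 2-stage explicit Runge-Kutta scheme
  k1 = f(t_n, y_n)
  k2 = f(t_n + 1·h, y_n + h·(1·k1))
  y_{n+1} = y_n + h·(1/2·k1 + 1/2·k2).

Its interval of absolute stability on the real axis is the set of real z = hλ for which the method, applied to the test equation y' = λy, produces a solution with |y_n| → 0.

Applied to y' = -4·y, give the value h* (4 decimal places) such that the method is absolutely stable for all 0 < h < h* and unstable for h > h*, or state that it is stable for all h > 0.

(-2.0000,0); λ=-4 ⇒ h* = 0.5000.

Set f=λy, z=hλ:
  order 2, 2-stage ⇒ R(z)=1+z+z^2/2
  (e.g. R(-1.21)=0.52205, |R|=0.52205)

Solve |R(x)|<1 on ℝ⁻.
x=-1.21: |R|=0.5221
|R(-1.94)|=0.9418 |R(-0.74)|=0.5338
Bisect:
  x_lo=-2.3076 |R|=1.3549  x_hi=-0.2754 |R|=0.7625
  mid=-1.29149 |R|=0.54248 →hi
  mid=-1.79955 |R|=0.81964 →hi
  mid=-2.05358 |R|=1.05502 →lo
  mid=-1.92656 |R|=0.92926 →hi
  mid=-1.99007 |R|=0.99012 →hi
  mid=-2.02183 |R|=1.02206 →lo
  mid=-2.00595 |R|=1.00597 →lo
  mid=-1.99801 |R|=0.99801 →hi
  ...
  [-2.00012,-2.00000] ⇒ x*=-2.0000
Interval (-2.0000, 0).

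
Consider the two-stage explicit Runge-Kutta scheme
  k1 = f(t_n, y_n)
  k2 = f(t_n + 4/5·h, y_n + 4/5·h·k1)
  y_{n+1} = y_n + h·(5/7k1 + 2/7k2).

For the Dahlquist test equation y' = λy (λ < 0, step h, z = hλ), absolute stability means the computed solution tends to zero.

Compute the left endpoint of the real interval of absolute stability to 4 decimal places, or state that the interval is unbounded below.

On y'=λy, z=hλ:
  k1=λy_n ⇒ h·k1=z·y_n;  k2=λ(1+4/5z)y_n ⇒ h·k2=z(1+4/5z)y_n
  y_{n+1}/y_n = 1 + 5/7z + 2/7z(1+4/5z) = 1 + z + 8/35z²
  so R(z) = 1 + z + 8/35z².

Need |R(x)|<1, x<0.
x=-1.43: |R|=0.0374
R=1: x+8/35x²=0 ⇒ x=−35/8=-4.3750; min R=1−1/(4·8/35)=-0.0938>−1
Confirm numerically:
  x=-4.044: |R|=0.69404 <1
  x=-3.740: |R|=0.45717 <1
  x=-2.414: |R|=0.08202 <1
  x=-4.800: |R|=1.46629 >1
  x=-4.434: |R|=1.05980 >1
So |R|<1 on (-4.3750, 0).

left endpoint -4.3750.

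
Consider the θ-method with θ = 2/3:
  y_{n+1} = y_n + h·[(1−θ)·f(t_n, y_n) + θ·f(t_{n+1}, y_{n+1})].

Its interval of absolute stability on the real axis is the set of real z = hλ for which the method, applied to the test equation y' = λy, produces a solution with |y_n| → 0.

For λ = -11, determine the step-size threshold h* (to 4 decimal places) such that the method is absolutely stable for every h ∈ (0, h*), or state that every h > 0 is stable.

On y'=λy, z=hλ:
  y_{n+1} = y_n + z·[1/3·y_n + 2/3·y_{n+1}] ⇒ (1 − 2/3z)y_{n+1} = (1 + 1/3z)y_n
  Hence R(z) = (1 + 1/3z)/(1 − 2/3z).

Boundary: |R(x)|=1, x<0.
x=-0.46: |R|=0.6480
x=-2: |R|=0.1429
x=-10: |R|=0.3043
x=-100: |R|=0.4778
θ=2/3≥1/2 ⇒ |1+1/3x|<|1−2/3x| ∀x<0 ⇒ interval (−∞,0).

interval (−∞, 0). Any h>0 works for λ=-11.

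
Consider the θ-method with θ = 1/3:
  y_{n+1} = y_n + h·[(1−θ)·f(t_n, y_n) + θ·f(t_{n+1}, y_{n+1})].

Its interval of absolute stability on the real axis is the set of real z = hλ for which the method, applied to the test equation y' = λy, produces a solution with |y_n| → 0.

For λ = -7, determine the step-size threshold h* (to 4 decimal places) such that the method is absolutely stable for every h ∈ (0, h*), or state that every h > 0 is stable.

On y'=λy, z=hλ:
  y_{n+1} = y_n + z·[2/3·y_n + 1/3·y_{n+1}] ⇒ (1 − 1/3z)y_{n+1} = (1 + 2/3z)y_n
  R(z) = (1 + 2/3z)/(1 − 1/3z).

Find x<0 with |R(x)|<1.
x=-0.78: |R|=0.3810
R=−1: 1+2/3x = −1+1/3x ⇒ -1/3x=2 ⇒ x=2/(-1/3)=-6.0000
Confirm numerically:
  x=-5.921: |R|=0.99114 <1
  x=-4.857: |R|=0.85452 <1
  x=-4.062: |R|=0.72557 <1
  x=-2.735: |R|=0.43069 <1
  x=-6.458: |R|=1.04842 >1
  x=-6.169: |R|=1.01843 >1
So |R|<1 on (-6.0000, 0).

(-6.0000,0); λ=-7 ⇒ h* = (6)/7 = 0.8571.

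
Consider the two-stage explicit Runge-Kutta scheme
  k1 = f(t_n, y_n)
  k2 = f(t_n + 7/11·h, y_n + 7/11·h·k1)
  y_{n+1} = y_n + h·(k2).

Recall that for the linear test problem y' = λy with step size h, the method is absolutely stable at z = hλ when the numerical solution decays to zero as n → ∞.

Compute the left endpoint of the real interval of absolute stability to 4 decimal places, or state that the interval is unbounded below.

left endpoint -1.5714.

With y'=λy (z=hλ):
  k1=λy_n ⇒ h·k1=z·y_n;  k2=λ(1+7/11z)y_n ⇒ h·k2=z(1+7/11z)y_n
  y_{n+1}/y_n = 1 + z(1+7/11z) = 1 + z + 7/11z²
  Hence R(z) = 1 + z + 7/11z².

Solve |R(x)|<1 on ℝ⁻.
x=-1.65: |R|=1.0825
R=1: x+7/11x²=0 ⇒ x=−11/7=-1.5714; min R=1−1/(4·7/11)=0.6071>−1
Confirm numerically:
  x=-1.326: |R|=0.79290 <1
  x=-1.303: |R|=0.77742 <1
  x=-1.196: |R|=0.71426 <1
  x=-0.959: |R|=0.62625 <1
  x=-2.164: |R|=1.81602 >1
  x=-1.928: |R|=1.43748 >1
  x=-1.809: |R|=1.27349 >1
Stable set (-1.5714, 0).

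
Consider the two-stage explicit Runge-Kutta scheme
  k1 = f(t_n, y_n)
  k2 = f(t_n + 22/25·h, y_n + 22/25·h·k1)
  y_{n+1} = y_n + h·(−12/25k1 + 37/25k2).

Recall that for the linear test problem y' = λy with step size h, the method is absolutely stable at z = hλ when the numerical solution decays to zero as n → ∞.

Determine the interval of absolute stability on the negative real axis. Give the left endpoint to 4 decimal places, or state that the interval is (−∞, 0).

(-0.7678, 0).

On y'=λy, z=hλ:
  k1=λy_n ⇒ h·k1=z·y_n;  k2=λ(1+22/25z)y_n ⇒ h·k2=z(1+22/25z)y_n
  y_{n+1}/y_n = 1 − 12/25z + 37/25z(1+22/25z) = 1 + z + 814/625z²
  ⇒ R(z) = 1 + z + 814/625z².

Solve |R(x)|<1 on ℝ⁻.
x=-0.39: |R|=0.8081
R=1: x+814/625x²=0 ⇒ x=−625/814=-0.7678; min R=1−1/(4·814/625)=0.8080>−1
Confirm numerically:
  x=-0.684: |R|=0.92534 <1
  x=-0.577: |R|=0.85661 <1
  x=-0.519: |R|=0.83182 <1
  x=-0.459: |R|=0.81539 <1
  x=-1.005: |R|=1.31046 >1
  x=-0.856: |R|=1.09832 >1
Stable set (-0.7678, 0).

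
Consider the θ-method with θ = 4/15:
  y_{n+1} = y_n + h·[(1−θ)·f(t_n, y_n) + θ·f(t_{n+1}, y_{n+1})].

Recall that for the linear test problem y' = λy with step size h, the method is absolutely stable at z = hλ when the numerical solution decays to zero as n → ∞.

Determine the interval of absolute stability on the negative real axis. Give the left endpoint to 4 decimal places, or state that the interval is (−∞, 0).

z∈(-4.2857,0).

With y'=λy (z=hλ):
  y_{n+1} = y_n + z·[11/15·y_n + 4/15·y_{n+1}] ⇒ (1 − 4/15z)y_{n+1} = (1 + 11/15z)y_n
  so R(z) = (1 + 11/15z)/(1 − 4/15z).

Solve |R(x)|<1 on ℝ⁻.
x=-0.65: |R|=0.4460
R=−1: 1+11/15x = −1+4/15x ⇒ -7/15x=2 ⇒ x=2/(-7/15)=-4.2857
Confirm numerically:
  x=-3.658: |R|=0.85171 <1
  x=-3.078: |R|=0.69047 <1
  x=-2.212: |R|=0.39131 <1
  x=-4.415: |R|=1.02771 >1
  x=-4.308: |R|=1.00484 >1
So |R|<1 on (-4.2857, 0).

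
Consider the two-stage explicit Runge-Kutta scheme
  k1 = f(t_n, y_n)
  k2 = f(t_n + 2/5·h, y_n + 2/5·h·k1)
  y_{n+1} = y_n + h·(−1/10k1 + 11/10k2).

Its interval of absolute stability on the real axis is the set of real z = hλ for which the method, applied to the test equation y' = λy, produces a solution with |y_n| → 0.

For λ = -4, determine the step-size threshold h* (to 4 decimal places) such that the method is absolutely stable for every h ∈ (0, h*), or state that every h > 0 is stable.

On y'=λy, z=hλ:
  k1=λy_n ⇒ h·k1=z·y_n;  k2=λ(1+2/5z)y_n ⇒ h·k2=z(1+2/5z)y_n
  y_{n+1}/y_n = 1 − 1/10z + 11/10z(1+2/5z) = 1 + z + 11/25z²
  ⇒ R(z) = 1 + z + 11/25z².

Find x<0 with |R(x)|<1.
x=-1.09: |R|=0.4328
R=1: x+11/25x²=0 ⇒ x=−25/11=-2.2727; min R=1−1/(4·11/25)=0.4318>−1
Confirm numerically:
  x=-1.704: |R|=0.57359 <1
  x=-1.510: |R|=0.49324 <1
  x=-1.408: |R|=0.46428 <1
  x=-2.644: |R|=1.43192 >1
  x=-2.452: |R|=1.19341 >1
  x=-2.338: |R|=1.06715 >1
Interval (-2.2727, 0).

(-2.2727,0); λ=-4 ⇒ h* = (25/11)/4 = 0.5682.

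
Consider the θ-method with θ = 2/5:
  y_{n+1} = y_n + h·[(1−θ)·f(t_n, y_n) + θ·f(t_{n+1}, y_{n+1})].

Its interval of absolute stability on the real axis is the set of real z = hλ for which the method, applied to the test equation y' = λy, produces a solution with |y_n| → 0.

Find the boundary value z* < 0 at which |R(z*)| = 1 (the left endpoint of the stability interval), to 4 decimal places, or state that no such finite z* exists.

Test eqn y'=λy, z=hλ:
  y_{n+1} = y_n + z·[3/5·y_n + 2/5·y_{n+1}] ⇒ (1 − 2/5z)y_{n+1} = (1 + 3/5z)y_n
  R(z) = (1 + 3/5z)/(1 − 2/5z).

Solve |R(x)|<1 on ℝ⁻.
x=-1.31: |R|=0.1404
R=−1: 1+3/5x = −1+2/5x ⇒ -1/5x=2 ⇒ x=2/(-1/5)=-10.0000
Confirm numerically:
  x=-9.324: |R|=0.97141 <1
  x=-7.145: |R|=0.85200 <1
  x=-5.432: |R|=0.71205 <1
  x=-10.368: |R|=1.01430 >1
  x=-10.313: |R|=1.01221 >1
So |R|<1 on (-10.0000, 0).

left endpoint -10.0000.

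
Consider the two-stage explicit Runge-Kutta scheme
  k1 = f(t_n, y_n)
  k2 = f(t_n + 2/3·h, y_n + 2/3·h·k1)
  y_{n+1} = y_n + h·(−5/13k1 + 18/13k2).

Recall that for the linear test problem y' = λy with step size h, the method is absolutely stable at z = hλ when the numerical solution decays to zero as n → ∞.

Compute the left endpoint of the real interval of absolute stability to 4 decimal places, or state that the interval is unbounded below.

left endpoint -1.0833.

Set f=λy, z=hλ:
  k1=λy_n ⇒ h·k1=z·y_n;  k2=λ(1+2/3z)y_n ⇒ h·k2=z(1+2/3z)y_n
  y_{n+1}/y_n = 1 − 5/13z + 18/13z(1+2/3z) = 1 + z + 12/13z²
  R(z) = 1 + z + 12/13z².

Boundary: |R(x)|=1, x<0.
x=-1.39: |R|=1.3935
R=1: x+12/13x²=0 ⇒ x=−13/12=-1.0833; min R=1−1/(4·12/13)=0.7292>−1
Confirm numerically:
  x=-1.009: |R|=0.93077 <1
  x=-0.620: |R|=0.73483 <1
  x=-0.492: |R|=0.73144 <1
  x=-1.472: |R|=1.52811 >1
  x=-1.155: |R|=1.07641 >1
Interval (-1.0833, 0).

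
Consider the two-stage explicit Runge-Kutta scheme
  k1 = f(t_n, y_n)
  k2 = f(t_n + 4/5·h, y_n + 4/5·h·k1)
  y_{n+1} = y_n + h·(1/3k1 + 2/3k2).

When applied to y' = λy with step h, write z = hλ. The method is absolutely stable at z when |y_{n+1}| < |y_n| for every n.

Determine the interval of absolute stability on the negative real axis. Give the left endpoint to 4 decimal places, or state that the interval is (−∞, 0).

On y'=λy, z=hλ:
  k1=λy_n ⇒ h·k1=z·y_n;  k2=λ(1+4/5z)y_n ⇒ h·k2=z(1+4/5z)y_n
  y_{n+1}/y_n = 1 + 1/3z + 2/3z(1+4/5z) = 1 + z + 8/15z²
  ⇒ R(z) = 1 + z + 8/15z².

Solve |R(x)|<1 on ℝ⁻.
x=-0.57: |R|=0.6033
R=1: x+8/15x²=0 ⇒ x=−15/8=-1.8750; min R=1−1/(4·8/15)=0.5312>−1
Confirm numerically:
  x=-1.717: |R|=0.85531 <1
  x=-1.588: |R|=0.75693 <1
  x=-1.089: |R|=0.54349 <1
  x=-0.997: |R|=0.53314 <1
  x=-2.258: |R|=1.46123 >1
  x=-2.176: |R|=1.34932 >1
  x=-2.156: |R|=1.32311 >1
Stable set (-1.8750, 0).

z∈(-1.8750,0).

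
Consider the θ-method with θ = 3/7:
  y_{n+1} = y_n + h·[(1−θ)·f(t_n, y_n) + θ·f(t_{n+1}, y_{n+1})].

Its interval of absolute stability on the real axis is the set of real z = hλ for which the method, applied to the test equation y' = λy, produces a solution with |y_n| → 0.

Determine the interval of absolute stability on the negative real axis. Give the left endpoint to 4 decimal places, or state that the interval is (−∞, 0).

z∈(-14.0000,0).

Set f=λy, z=hλ:
  y_{n+1} = y_n + z·[4/7·y_n + 3/7·y_{n+1}] ⇒ (1 − 3/7z)y_{n+1} = (1 + 4/7z)y_n
  R(z) = (1 + 4/7z)/(1 − 3/7z).

Find x<0 with |R(x)|<1.
x=-1.58: |R|=0.0579
R=−1: 1+4/7x = −1+3/7x ⇒ -1/7x=2 ⇒ x=2/(-1/7)=-14.0000
Confirm numerically:
  x=-13.673: |R|=0.99319 <1
  x=-9.891: |R|=0.88796 <1
  x=-9.110: |R|=0.85756 <1
  x=-6.357: |R|=0.70684 <1
  x=-14.550: |R|=1.01086 >1
  x=-14.045: |R|=1.00092 >1
So |R|<1 on (-14.0000, 0).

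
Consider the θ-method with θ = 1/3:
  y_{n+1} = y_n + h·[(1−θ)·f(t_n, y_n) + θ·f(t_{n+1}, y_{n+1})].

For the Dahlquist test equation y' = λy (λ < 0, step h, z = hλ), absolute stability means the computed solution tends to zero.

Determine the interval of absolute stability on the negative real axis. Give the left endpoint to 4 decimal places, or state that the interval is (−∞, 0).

z∈(-6.0000,0).

On y'=λy, z=hλ:
  y_{n+1} = y_n + z·[2/3·y_n + 1/3·y_{n+1}] ⇒ (1 − 1/3z)y_{n+1} = (1 + 2/3z)y_n
  Hence R(z) = (1 + 2/3z)/(1 − 1/3z).

Solve |R(x)|<1 on ℝ⁻.
x=-1.02: |R|=0.2388
R=−1: 1+2/3x = −1+1/3x ⇒ -1/3x=2 ⇒ x=2/(-1/3)=-6.0000
Confirm numerically:
  x=-3.812: |R|=0.67880 <1
  x=-2.834: |R|=0.45732 <1
  x=-2.567: |R|=0.38333 <1
  x=-6.411: |R|=1.04367 >1
  x=-6.259: |R|=1.02797 >1
  x=-6.077: |R|=1.00848 >1
Stable set (-6.0000, 0).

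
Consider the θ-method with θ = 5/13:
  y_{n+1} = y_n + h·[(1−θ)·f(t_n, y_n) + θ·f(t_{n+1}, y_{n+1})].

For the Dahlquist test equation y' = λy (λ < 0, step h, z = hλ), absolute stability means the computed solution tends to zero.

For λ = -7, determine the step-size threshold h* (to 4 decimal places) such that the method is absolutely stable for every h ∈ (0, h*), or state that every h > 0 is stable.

(-8.6667,0); λ=-7 ⇒ h* = (26/3)/7 = 1.2381.

Test eqn y'=λy, z=hλ:
  y_{n+1} = y_n + z·[8/13·y_n + 5/13·y_{n+1}] ⇒ (1 − 5/13z)y_{n+1} = (1 + 8/13z)y_n
  ⇒ R(z) = (1 + 8/13z)/(1 − 5/13z).

Solve |R(x)|<1 on ℝ⁻.
x=-1.18: |R|=0.1884
R=−1: 1+8/13x = −1+5/13x ⇒ -3/13x=2 ⇒ x=2/(-3/13)=-8.6667
Confirm numerically:
  x=-8.298: |R|=0.97970 <1
  x=-6.356: |R|=0.84520 <1
  x=-3.844: |R|=0.55096 <1
  x=-9.194: |R|=1.02683 >1
  x=-9.151: |R|=1.02473 >1
  x=-8.727: |R|=1.00320 >1
Stable set (-8.6667, 0).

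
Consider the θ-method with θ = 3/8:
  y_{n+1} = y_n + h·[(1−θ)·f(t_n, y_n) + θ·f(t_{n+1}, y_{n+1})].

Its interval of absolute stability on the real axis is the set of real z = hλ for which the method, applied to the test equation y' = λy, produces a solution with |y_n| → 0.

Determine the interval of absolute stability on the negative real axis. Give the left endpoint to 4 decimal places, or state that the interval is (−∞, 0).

(-8.0000, 0).

Test eqn y'=λy, z=hλ:
  y_{n+1} = y_n + z·[5/8·y_n + 3/8·y_{n+1}] ⇒ (1 − 3/8z)y_{n+1} = (1 + 5/8z)y_n
  so R(z) = (1 + 5/8z)/(1 − 3/8z).

Solve |R(x)|<1 on ℝ⁻.
x=-0.69: |R|=0.4518
R=−1: 1+5/8x = −1+3/8x ⇒ -1/4x=2 ⇒ x=2/(-1/4)=-8.0000
Confirm numerically:
  x=-6.599: |R|=0.89920 <1
  x=-4.648: |R|=0.69450 <1
  x=-3.755: |R|=0.55930 <1
  x=-8.208: |R|=1.01275 >1
  x=-8.112: |R|=1.00693 >1
  x=-8.084: |R|=1.00521 >1
Interval (-8.0000, 0).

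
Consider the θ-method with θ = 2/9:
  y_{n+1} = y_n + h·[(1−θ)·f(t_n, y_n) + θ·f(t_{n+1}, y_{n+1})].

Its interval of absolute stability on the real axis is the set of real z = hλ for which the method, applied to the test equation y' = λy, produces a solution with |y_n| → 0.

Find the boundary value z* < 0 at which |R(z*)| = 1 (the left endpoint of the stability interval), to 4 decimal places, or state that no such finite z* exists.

On y'=λy, z=hλ:
  y_{n+1} = y_n + z·[7/9·y_n + 2/9·y_{n+1}] ⇒ (1 − 2/9z)y_{n+1} = (1 + 7/9z)y_n
  Hence R(z) = (1 + 7/9z)/(1 − 2/9z).

Find x<0 with |R(x)|<1.
x=-1.51: |R|=0.1306
R=−1: 1+7/9x = −1+2/9x ⇒ -5/9x=2 ⇒ x=2/(-5/9)=-3.6000
Confirm numerically:
  x=-3.087: |R|=0.83096 <1
  x=-3.004: |R|=0.80144 <1
  x=-2.765: |R|=0.71266 <1
  x=-2.150: |R|=0.45489 <1
  x=-4.113: |R|=1.14890 >1
  x=-4.031: |R|=1.12630 >1
  x=-3.793: |R|=1.05818 >1
Interval (-3.6000, 0).

left endpoint -3.6000.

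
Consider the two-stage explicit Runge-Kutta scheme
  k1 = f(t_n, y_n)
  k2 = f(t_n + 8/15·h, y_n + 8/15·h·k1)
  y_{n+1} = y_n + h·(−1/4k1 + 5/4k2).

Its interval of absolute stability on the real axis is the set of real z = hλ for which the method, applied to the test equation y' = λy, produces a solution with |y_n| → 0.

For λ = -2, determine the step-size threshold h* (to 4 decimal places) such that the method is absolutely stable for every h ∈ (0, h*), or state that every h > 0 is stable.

(-1.5000,0); λ=-2 ⇒ h* = (3/2)/2 = 0.7500.

Test eqn y'=λy, z=hλ:
  k1=λy_n ⇒ h·k1=z·y_n;  k2=λ(1+8/15z)y_n ⇒ h·k2=z(1+8/15z)y_n
  y_{n+1}/y_n = 1 − 1/4z + 5/4z(1+8/15z) = 1 + z + 2/3z²
  so R(z) = 1 + z + 2/3z².

Find x<0 with |R(x)|<1.
x=-0.88: |R|=0.6363
R=1: x+2/3x²=0 ⇒ x=−3/2=-1.5000; min R=1−1/(4·2/3)=0.6250>−1
Confirm numerically:
  x=-1.384: |R|=0.89297 <1
  x=-1.272: |R|=0.80666 <1
  x=-1.047: |R|=0.68381 <1
  x=-1.993: |R|=1.65503 >1
  x=-1.880: |R|=1.47627 >1
So |R|<1 on (-1.5000, 0).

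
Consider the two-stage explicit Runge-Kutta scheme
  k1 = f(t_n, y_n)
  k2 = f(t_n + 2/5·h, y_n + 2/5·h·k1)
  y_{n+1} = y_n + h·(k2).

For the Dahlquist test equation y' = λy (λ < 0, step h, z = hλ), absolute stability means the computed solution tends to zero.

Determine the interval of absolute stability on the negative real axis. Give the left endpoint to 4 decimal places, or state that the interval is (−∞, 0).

(-2.5000, 0).

Test eqn y'=λy, z=hλ:
  k1=λy_n ⇒ h·k1=z·y_n;  k2=λ(1+2/5z)y_n ⇒ h·k2=z(1+2/5z)y_n
  y_{n+1}/y_n = 1 + z(1+2/5z) = 1 + z + 2/5z²
  Hence R(z) = 1 + z + 2/5z².

Need |R(x)|<1, x<0.
x=-1.29: |R|=0.3756
R=1: x+2/5x²=0 ⇒ x=−5/2=-2.5000; min R=1−1/(4·2/5)=0.3750>−1
Confirm numerically:
  x=-2.458: |R|=0.95871 <1
  x=-2.292: |R|=0.80931 <1
  x=-1.522: |R|=0.40459 <1
  x=-2.769: |R|=1.29794 >1
  x=-2.703: |R|=1.21948 >1
So |R|<1 on (-2.5000, 0).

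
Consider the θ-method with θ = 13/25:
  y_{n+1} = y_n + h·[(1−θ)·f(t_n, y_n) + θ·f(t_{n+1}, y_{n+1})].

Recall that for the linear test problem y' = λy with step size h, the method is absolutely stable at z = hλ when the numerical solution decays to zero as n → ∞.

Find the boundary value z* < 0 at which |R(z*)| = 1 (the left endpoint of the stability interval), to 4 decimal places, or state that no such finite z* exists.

(−∞, 0) — no finite endpoint.

Set f=λy, z=hλ:
  y_{n+1} = y_n + z·[12/25·y_n + 13/25·y_{n+1}] ⇒ (1 − 13/25z)y_{n+1} = (1 + 12/25z)y_n
  R(z) = (1 + 12/25z)/(1 − 13/25z).

Need |R(x)|<1, x<0.
x=-0.86: |R|=0.4057
x=-2: |R|=0.0196
x=-10: |R|=0.6129
x=-100: |R|=0.8868
θ=13/25≥1/2 ⇒ |1+12/25x|<|1−13/25x| ∀x<0 ⇒ stable on all of ℝ⁻.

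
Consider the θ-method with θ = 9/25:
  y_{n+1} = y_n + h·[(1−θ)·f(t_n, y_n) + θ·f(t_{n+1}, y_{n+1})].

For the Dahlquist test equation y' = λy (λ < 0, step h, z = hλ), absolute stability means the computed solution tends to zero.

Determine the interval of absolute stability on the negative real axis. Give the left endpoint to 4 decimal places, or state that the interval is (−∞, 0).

With y'=λy (z=hλ):
  y_{n+1} = y_n + z·[16/25·y_n + 9/25·y_{n+1}] ⇒ (1 − 9/25z)y_{n+1} = (1 + 16/25z)y_n
  so R(z) = (1 + 16/25z)/(1 − 9/25z).

Solve |R(x)|<1 on ℝ⁻.
x=-1.15: |R|=0.1867
R=−1: 1+16/25x = −1+9/25x ⇒ -7/25x=2 ⇒ x=2/(-7/25)=-7.1429
Confirm numerically:
  x=-5.777: |R|=0.87582 <1
  x=-4.889: |R|=0.77135 <1
  x=-3.100: |R|=0.46503 <1
  x=-7.448: |R|=1.02321 >1
  x=-7.372: |R|=1.01756 >1
  x=-7.207: |R|=1.00500 >1
So |R|<1 on (-7.1429, 0).

(-7.1429, 0).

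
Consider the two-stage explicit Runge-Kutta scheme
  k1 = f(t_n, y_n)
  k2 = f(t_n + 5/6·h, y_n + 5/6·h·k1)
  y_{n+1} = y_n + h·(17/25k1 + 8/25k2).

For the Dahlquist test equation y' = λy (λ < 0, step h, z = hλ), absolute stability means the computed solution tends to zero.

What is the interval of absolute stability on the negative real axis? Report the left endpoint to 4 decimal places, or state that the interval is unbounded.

(-3.7500, 0).

On y'=λy, z=hλ:
  k1=λy_n ⇒ h·k1=z·y_n;  k2=λ(1+5/6z)y_n ⇒ h·k2=z(1+5/6z)y_n
  y_{n+1}/y_n = 1 + 17/25z + 8/25z(1+5/6z) = 1 + z + 4/15z²
  R(z) = 1 + z + 4/15z².

Solve |R(x)|<1 on ℝ⁻.
x=-0.43: |R|=0.6193
R=1: x+4/15x²=0 ⇒ x=−15/4=-3.7500; min R=1−1/(4·4/15)=0.0625>−1
Confirm numerically:
  x=-3.353: |R|=0.64503 <1
  x=-3.193: |R|=0.52573 <1
  x=-2.687: |R|=0.23833 <1
  x=-4.251: |R|=1.56793 >1
  x=-3.895: |R|=1.15061 >1
Stable set (-3.7500, 0).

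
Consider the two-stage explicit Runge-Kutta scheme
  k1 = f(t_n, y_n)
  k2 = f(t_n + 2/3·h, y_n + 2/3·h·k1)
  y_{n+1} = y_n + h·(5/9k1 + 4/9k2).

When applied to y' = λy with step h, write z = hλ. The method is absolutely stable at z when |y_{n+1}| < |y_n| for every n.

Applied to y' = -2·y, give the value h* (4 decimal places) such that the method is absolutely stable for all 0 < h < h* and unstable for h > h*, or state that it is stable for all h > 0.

With y'=λy (z=hλ):
  k1=λy_n ⇒ h·k1=z·y_n;  k2=λ(1+2/3z)y_n ⇒ h·k2=z(1+2/3z)y_n
  y_{n+1}/y_n = 1 + 5/9z + 4/9z(1+2/3z) = 1 + z + 8/27z²
  ⇒ R(z) = 1 + z + 8/27z².

Find x<0 with |R(x)|<1.
x=-0.48: |R|=0.5883
R=1: x+8/27x²=0 ⇒ x=−27/8=-3.3750; min R=1−1/(4·8/27)=0.1562>−1
Confirm numerically:
  x=-3.050: |R|=0.70630 <1
  x=-2.702: |R|=0.46120 <1
  x=-2.035: |R|=0.19203 <1
  x=-1.603: |R|=0.15837 <1
  x=-3.962: |R|=1.68909 >1
  x=-3.735: |R|=1.39840 >1
  x=-3.727: |R|=1.38871 >1
So |R|<1 on (-3.3750, 0).

(-3.3750,0); λ=-2 ⇒ h* = (27/8)/2 = 1.6875.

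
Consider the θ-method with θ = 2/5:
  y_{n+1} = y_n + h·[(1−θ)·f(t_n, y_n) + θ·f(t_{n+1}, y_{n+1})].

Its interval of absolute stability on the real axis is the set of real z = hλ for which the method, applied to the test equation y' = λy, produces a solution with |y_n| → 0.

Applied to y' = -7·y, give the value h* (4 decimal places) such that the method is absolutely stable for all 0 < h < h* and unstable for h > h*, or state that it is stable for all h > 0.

Test eqn y'=λy, z=hλ:
  y_{n+1} = y_n + z·[3/5·y_n + 2/5·y_{n+1}] ⇒ (1 − 2/5z)y_{n+1} = (1 + 3/5z)y_n
  ⇒ R(z) = (1 + 3/5z)/(1 − 2/5z).

Solve |R(x)|<1 on ℝ⁻.
x=-0.93: |R|=0.3222
R=−1: 1+3/5x = −1+2/5x ⇒ -1/5x=2 ⇒ x=2/(-1/5)=-10.0000
Confirm numerically:
  x=-8.501: |R|=0.93187 <1
  x=-8.046: |R|=0.90736 <1
  x=-7.704: |R|=0.88750 <1
  x=-4.407: |R|=0.59512 <1
  x=-10.331: |R|=1.01290 >1
  x=-10.282: |R|=1.01103 >1
Stable set (-10.0000, 0).

(-10.0000,0); λ=-7 ⇒ h* = (10)/7 = 1.4286.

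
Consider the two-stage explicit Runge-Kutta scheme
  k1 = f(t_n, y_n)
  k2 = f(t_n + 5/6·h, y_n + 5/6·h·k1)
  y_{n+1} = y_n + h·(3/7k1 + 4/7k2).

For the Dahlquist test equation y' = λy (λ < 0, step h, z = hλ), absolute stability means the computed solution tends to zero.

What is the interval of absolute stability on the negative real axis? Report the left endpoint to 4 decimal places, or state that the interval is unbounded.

Set f=λy, z=hλ:
  k1=λy_n ⇒ h·k1=z·y_n;  k2=λ(1+5/6z)y_n ⇒ h·k2=z(1+5/6z)y_n
  y_{n+1}/y_n = 1 + 3/7z + 4/7z(1+5/6z) = 1 + z + 10/21z²
  R(z) = 1 + z + 10/21z².

Find x<0 with |R(x)|<1.
x=-1.41: |R|=0.5367
R=1: x+10/21x²=0 ⇒ x=−21/10=-2.1000; min R=1−1/(4·10/21)=0.4750>−1
Confirm numerically:
  x=-1.982: |R|=0.88863 <1
  x=-1.689: |R|=0.66944 <1
  x=-0.887: |R|=0.48765 <1
  x=-2.569: |R|=1.57374 >1
  x=-2.474: |R|=1.44061 >1
  x=-2.133: |R|=1.03352 >1
Interval (-2.1000, 0).

(-2.1000, 0).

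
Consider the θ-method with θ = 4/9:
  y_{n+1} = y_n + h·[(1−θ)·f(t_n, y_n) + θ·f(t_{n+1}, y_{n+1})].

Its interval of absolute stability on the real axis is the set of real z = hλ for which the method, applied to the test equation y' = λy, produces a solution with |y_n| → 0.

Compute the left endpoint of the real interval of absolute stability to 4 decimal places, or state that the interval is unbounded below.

left endpoint -18.0000.

Test eqn y'=λy, z=hλ:
  y_{n+1} = y_n + z·[5/9·y_n + 4/9·y_{n+1}] ⇒ (1 − 4/9z)y_{n+1} = (1 + 5/9z)y_n
  ⇒ R(z) = (1 + 5/9z)/(1 − 4/9z).

Need |R(x)|<1, x<0.
x=-0.81: |R|=0.4044
R=−1: 1+5/9x = −1+4/9x ⇒ -1/9x=2 ⇒ x=2/(-1/9)=-18.0000
Confirm numerically:
  x=-13.554: |R|=0.92967 <1
  x=-10.259: |R|=0.84529 <1
  x=-8.012: |R|=0.75668 <1
  x=-7.672: |R|=0.73977 <1
  x=-18.489: |R|=1.00589 >1
  x=-18.248: |R|=1.00302 >1
  x=-18.061: |R|=1.00075 >1
Interval (-18.0000, 0).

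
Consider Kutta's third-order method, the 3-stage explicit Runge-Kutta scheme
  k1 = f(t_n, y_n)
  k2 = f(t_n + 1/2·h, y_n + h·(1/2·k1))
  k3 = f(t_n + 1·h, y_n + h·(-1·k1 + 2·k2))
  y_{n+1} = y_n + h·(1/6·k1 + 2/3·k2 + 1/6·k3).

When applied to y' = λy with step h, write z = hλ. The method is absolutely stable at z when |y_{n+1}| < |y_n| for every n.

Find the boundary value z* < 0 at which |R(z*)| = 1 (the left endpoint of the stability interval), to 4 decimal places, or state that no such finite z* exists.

left endpoint -2.5127.

On y'=λy, z=hλ:
  order 3, 3-stage ⇒ R(z)=1+z+z^2/2+z^3/6
  (e.g. R(-1.41)=0.11685, |R|=0.11685)

Solve |R(x)|<1 on ℝ⁻.
x=-1.41: |R|=0.1168
|R(-1.06)|=0.3033 |R(-1.02)|=0.3233 |R(-0.67)|=0.5043
Bisect:
  x_lo=-3.0058 |R|=2.0145  x_hi=-0.0583 |R|=0.9433
  mid=-1.53207 |R|=0.04220 →hi
  mid=-2.26893 |R|=0.64166 →hi
  mid=-2.63736 |R|=1.21696 →lo
  mid=-2.45314 |R|=0.90465 →hi
  mid=-2.54525 |R|=1.05425 →lo
  mid=-2.49920 |R|=0.97786 →hi
  mid=-2.52222 |R|=1.01565 →lo
  ...
  [-2.51287,-2.51269] ⇒ x*=-2.5127
Stable set (-2.5127, 0).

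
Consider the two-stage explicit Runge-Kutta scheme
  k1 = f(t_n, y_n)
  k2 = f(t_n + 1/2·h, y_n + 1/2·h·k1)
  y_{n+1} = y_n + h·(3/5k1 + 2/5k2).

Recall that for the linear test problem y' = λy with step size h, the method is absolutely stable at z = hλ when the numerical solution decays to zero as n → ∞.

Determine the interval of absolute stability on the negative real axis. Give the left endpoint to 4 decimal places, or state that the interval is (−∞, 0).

With y'=λy (z=hλ):
  k1=λy_n ⇒ h·k1=z·y_n;  k2=λ(1+1/2z)y_n ⇒ h·k2=z(1+1/2z)y_n
  y_{n+1}/y_n = 1 + 3/5z + 2/5z(1+1/2z) = 1 + z + 1/5z²
  Hence R(z) = 1 + z + 1/5z².

Find x<0 with |R(x)|<1.
x=-1.58: |R|=0.0807
R=1: x+1/5x²=0 ⇒ x=−5=-5.0000; min R=1−1/(4·1/5)=-0.2500>−1
Confirm numerically:
  x=-4.617: |R|=0.64634 <1
  x=-3.447: |R|=0.07064 <1
  x=-2.017: |R|=0.20334 <1
  x=-5.326: |R|=1.34726 >1
  x=-5.078: |R|=1.07922 >1
Stable set (-5.0000, 0).

(-5.0000, 0).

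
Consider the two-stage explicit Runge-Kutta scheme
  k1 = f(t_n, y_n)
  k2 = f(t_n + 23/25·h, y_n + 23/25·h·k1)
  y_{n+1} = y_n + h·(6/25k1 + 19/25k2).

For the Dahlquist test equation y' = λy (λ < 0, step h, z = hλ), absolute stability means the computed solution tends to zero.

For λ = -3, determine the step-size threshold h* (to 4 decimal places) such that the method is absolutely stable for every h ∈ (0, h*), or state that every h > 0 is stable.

(-1.4302,0); λ=-3 ⇒ h* = (625/437)/3 = 0.4767.

Set f=λy, z=hλ:
  k1=λy_n ⇒ h·k1=z·y_n;  k2=λ(1+23/25z)y_n ⇒ h·k2=z(1+23/25z)y_n
  y_{n+1}/y_n = 1 + 6/25z + 19/25z(1+23/25z) = 1 + z + 437/625z²
  R(z) = 1 + z + 437/625z².

Need |R(x)|<1, x<0.
x=-0.48: |R|=0.6811
R=1: x+437/625x²=0 ⇒ x=−625/437=-1.4302; min R=1−1/(4·437/625)=0.6424>−1
Confirm numerically:
  x=-0.948: |R|=0.68037 <1
  x=-0.945: |R|=0.67940 <1
  x=-0.938: |R|=0.67719 <1
  x=-0.805: |R|=0.64810 <1
  x=-1.750: |R|=1.39130 >1
  x=-1.709: |R|=1.33314 >1
Interval (-1.4302, 0).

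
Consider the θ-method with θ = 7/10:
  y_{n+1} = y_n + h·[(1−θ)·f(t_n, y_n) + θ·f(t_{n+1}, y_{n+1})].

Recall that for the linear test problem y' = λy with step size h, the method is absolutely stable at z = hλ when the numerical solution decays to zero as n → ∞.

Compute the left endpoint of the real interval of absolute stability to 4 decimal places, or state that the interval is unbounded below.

(−∞, 0) — no finite endpoint.

With y'=λy (z=hλ):
  y_{n+1} = y_n + z·[3/10·y_n + 7/10·y_{n+1}] ⇒ (1 − 7/10z)y_{n+1} = (1 + 3/10z)y_n
  R(z) = (1 + 3/10z)/(1 − 7/10z).

Need |R(x)|<1, x<0.
x=-1.05: |R|=0.3948
x=-2: |R|=0.1667
x=-10: |R|=0.2500
x=-100: |R|=0.4085
θ=7/10≥1/2 ⇒ |1+3/10x|<|1−7/10x| ∀x<0 ⇒ interval (−∞,0).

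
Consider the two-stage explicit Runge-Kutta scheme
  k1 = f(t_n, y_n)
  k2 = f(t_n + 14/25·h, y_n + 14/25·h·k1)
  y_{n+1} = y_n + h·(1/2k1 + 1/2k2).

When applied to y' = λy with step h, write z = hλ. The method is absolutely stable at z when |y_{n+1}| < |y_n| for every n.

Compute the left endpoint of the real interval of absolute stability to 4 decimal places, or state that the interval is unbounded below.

On y'=λy, z=hλ:
  k1=λy_n ⇒ h·k1=z·y_n;  k2=λ(1+14/25z)y_n ⇒ h·k2=z(1+14/25z)y_n
  y_{n+1}/y_n = 1 + 1/2z + 1/2z(1+14/25z) = 1 + z + 7/25z²
  ⇒ R(z) = 1 + z + 7/25z².

Need |R(x)|<1, x<0.
x=-1.19: |R|=0.2065
R=1: x+7/25x²=0 ⇒ x=−25/7=-3.5714; min R=1−1/(4·7/25)=0.1071>−1
Confirm numerically:
  x=-3.243: |R|=0.70177 <1
  x=-2.635: |R|=0.30910 <1
  x=-2.555: |R|=0.27285 <1
  x=-2.075: |R|=0.13058 <1
  x=-3.938: |R|=1.40420 >1
  x=-3.755: |R|=1.19301 >1
  x=-3.640: |R|=1.06989 >1
Interval (-3.5714, 0).

left endpoint -3.5714.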